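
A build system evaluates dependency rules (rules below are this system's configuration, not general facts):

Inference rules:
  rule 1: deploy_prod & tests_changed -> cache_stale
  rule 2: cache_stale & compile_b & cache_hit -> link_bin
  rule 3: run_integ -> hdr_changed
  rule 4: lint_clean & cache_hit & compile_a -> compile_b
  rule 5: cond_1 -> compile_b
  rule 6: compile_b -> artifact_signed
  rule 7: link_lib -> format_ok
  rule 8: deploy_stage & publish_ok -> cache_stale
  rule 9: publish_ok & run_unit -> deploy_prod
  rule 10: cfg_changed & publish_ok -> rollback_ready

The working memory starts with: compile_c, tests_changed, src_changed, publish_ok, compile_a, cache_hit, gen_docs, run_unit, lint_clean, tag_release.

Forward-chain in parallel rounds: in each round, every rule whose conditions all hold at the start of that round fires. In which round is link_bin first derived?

Round 1: rule 4 [lint_clean & cache_hit & compile_a -> compile_b]; rule 9 [publish_ok & run_unit -> deploy_prod]. Adds compile_b, deploy_prod.
Round 2: rule 1 [deploy_prod & tests_changed -> cache_stale]; rule 6 [compile_b -> artifact_signed]. Adds cache_stale, artifact_signed.
Round 3: rule 2 [cache_stale & compile_b & cache_hit -> link_bin]. Adds link_bin.
link_bin first appears in round 3.

3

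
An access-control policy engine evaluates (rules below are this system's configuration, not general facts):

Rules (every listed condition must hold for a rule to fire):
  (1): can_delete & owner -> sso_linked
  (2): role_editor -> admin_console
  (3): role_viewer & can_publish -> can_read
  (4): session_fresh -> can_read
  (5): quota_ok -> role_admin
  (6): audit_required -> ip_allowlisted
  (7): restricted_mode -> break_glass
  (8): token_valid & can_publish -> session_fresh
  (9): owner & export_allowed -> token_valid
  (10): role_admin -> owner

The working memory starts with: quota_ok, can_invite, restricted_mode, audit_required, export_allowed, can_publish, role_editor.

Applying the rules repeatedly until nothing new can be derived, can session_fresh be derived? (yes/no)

Round 1 — (2), (5), (6), (7), derive admin_console, role_admin, ip_allowlisted, break_glass.
Round 2 — (10), derive owner.
Round 3 — (9), derive token_valid.
Round 4 — (8), derive session_fresh.
Round 5 — (4), derive can_read.
session_fresh appears in round 4, so it is derivable.

yes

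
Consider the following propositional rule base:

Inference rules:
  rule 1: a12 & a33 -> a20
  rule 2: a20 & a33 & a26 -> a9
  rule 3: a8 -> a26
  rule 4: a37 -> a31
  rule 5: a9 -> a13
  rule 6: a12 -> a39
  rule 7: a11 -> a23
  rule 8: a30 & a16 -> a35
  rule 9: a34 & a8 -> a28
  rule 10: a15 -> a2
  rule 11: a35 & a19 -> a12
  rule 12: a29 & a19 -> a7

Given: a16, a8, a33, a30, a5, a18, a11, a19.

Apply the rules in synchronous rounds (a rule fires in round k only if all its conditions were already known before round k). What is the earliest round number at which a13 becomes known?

5

Round 1: rule 3 [a8 -> a26]; rule 7 [a11 -> a23]; rule 8 [a30 & a16 -> a35]. Adds a26, a23, a35.
Round 2: rule 11 [a35 & a19 -> a12]. Adds a12.
Round 3: rule 1 [a12 & a33 -> a20]; rule 6 [a12 -> a39]. Adds a20, a39.
Round 4: rule 2 [a20 & a33 & a26 -> a9]. Adds a9.
Round 5: rule 5 [a9 -> a13]. Adds a13.
a13 first appears in round 5.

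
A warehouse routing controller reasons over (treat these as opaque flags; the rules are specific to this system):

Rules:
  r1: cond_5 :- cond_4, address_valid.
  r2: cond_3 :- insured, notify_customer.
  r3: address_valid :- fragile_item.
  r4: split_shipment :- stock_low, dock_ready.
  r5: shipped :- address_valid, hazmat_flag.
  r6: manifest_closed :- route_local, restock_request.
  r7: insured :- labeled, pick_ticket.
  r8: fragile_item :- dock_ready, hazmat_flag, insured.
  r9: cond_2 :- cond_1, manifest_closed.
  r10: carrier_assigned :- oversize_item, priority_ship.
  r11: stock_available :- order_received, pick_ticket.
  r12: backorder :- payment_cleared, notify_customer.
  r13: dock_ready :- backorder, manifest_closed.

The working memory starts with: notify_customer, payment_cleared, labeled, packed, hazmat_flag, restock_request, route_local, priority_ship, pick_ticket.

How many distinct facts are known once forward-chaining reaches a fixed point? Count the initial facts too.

Round 1 fires r6, r7, r12, giving manifest_closed, insured, backorder.
Round 2 fires r2, r13, giving cond_3, dock_ready.
Round 3 fires r8, giving fragile_item.
Round 4 fires r3, giving address_valid.
Round 5 fires r5, giving shipped.
Closure: {address_valid, backorder, cond_3, dock_ready, fragile_item, hazmat_flag, insured, labeled, manifest_closed, notify_customer, packed, payment_cleared, pick_ticket, priority_ship, restock_request, route_local, shipped} — 17 facts.

17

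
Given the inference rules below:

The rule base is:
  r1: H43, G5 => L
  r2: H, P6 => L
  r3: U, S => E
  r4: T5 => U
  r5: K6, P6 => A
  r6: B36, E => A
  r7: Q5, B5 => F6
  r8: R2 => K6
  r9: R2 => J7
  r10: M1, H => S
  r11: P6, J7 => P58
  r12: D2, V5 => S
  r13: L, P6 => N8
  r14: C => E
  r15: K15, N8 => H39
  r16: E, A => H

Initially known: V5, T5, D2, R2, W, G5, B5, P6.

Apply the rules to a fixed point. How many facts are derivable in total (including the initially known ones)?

18

Round 1: r4 [T5 => U]; r8 [R2 => K6]; r9 [R2 => J7]; r12 [D2, V5 => S]. Adds U, K6, J7, S.
Round 2: r3 [U, S => E]; r5 [K6, P6 => A]; r11 [P6, J7 => P58]. Adds E, A, P58.
Round 3: r16 [E, A => H]. Adds H.
Round 4: r2 [H, P6 => L]. Adds L.
Round 5: r13 [L, P6 => N8]. Adds N8.
Closure: {A, B5, D2, E, G5, H, J7, K6, L, N8, P58, P6, R2, S, T5, U, V5, W} — 18 facts.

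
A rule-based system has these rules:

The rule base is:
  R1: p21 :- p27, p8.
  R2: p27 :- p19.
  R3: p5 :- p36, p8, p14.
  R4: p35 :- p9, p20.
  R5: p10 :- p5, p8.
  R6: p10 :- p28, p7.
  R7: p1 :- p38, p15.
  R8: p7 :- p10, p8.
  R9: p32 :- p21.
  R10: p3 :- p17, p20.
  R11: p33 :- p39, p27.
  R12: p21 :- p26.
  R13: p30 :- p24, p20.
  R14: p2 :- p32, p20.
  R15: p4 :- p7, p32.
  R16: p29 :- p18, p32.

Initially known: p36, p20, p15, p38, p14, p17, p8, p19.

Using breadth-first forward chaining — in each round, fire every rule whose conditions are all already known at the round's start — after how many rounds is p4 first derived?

4

Round 1 — R2, R3, R7, R10, derive p27, p5, p1, p3.
Round 2 — R1, R5, derive p21, p10.
Round 3 — R8, R9, derive p7, p32.
Round 4 — R14, R15, derive p2, p4.
p4 first appears in round 4.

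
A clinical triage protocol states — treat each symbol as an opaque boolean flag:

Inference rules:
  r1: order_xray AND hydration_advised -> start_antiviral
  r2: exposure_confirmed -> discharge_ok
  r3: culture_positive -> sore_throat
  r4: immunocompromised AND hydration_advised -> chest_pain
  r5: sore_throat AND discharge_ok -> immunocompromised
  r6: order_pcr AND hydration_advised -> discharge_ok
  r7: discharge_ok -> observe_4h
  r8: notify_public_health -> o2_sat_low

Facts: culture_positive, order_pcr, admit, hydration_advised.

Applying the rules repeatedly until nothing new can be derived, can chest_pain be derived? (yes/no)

[1] r3 [culture_positive -> sore_throat]; r6 [order_pcr AND hydration_advised -> discharge_ok]. ⇒ new: sore_throat, discharge_ok.
[2] r5 [sore_throat AND discharge_ok -> immunocompromised]; r7 [discharge_ok -> observe_4h]. ⇒ new: immunocompromised, observe_4h.
[3] r4 [immunocompromised AND hydration_advised -> chest_pain]. ⇒ new: chest_pain.
chest_pain appears in round 3, so it is derivable.

yes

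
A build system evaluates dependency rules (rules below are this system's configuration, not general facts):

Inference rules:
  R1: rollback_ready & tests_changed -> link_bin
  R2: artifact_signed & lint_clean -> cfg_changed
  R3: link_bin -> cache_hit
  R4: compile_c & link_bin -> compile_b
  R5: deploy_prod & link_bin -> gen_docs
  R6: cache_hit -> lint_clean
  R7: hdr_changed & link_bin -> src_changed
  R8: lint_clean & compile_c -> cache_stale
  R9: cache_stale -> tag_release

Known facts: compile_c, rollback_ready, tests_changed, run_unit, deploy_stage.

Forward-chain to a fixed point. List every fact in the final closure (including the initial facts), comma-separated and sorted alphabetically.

cache_hit, cache_stale, compile_b, compile_c, deploy_stage, link_bin, lint_clean, rollback_ready, run_unit, tag_release, tests_changed

Round 1 fires R1, giving link_bin.
Round 2 fires R3, R4, giving cache_hit, compile_b.
Round 3 fires R6, giving lint_clean.
Round 4 fires R8, giving cache_stale.
Round 5 fires R9, giving tag_release.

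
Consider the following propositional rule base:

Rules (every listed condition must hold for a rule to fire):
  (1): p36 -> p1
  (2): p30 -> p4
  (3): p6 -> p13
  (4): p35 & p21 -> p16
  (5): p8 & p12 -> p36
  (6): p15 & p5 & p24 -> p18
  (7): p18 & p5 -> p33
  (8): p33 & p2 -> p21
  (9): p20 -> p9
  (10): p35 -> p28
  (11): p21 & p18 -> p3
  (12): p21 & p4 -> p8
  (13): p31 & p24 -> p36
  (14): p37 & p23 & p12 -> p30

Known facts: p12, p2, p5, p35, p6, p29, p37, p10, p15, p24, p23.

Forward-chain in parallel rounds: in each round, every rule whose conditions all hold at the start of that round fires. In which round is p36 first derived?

Round 1: (3) [p6 -> p13]; (6) [p15 & p5 & p24 -> p18]; (10) [p35 -> p28]; (14) [p37 & p23 & p12 -> p30]. Adds p13, p18, p28, p30.
Round 2: (2) [p30 -> p4]; (7) [p18 & p5 -> p33]. Adds p4, p33.
Round 3: (8) [p33 & p2 -> p21]. Adds p21.
Round 4: (4) [p35 & p21 -> p16]; (11) [p21 & p18 -> p3]; (12) [p21 & p4 -> p8]. Adds p16, p3, p8.
Round 5: (5) [p8 & p12 -> p36]. Adds p36.
p36 first appears in round 5.

5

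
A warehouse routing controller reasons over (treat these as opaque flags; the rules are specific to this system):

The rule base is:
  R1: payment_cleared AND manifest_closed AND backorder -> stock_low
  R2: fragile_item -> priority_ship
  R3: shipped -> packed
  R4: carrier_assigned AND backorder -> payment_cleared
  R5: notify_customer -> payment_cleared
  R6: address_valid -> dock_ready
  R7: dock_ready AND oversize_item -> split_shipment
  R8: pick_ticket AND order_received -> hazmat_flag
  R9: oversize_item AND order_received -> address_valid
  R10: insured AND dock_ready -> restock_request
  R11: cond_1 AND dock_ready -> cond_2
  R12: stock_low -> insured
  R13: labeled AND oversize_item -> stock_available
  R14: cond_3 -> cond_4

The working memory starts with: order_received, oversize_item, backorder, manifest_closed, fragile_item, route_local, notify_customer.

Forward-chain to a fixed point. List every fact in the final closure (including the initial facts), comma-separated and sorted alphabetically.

address_valid, backorder, dock_ready, fragile_item, insured, manifest_closed, notify_customer, order_received, oversize_item, payment_cleared, priority_ship, restock_request, route_local, split_shipment, stock_low

Round 1 fires R2, R5, R9, giving priority_ship, payment_cleared, address_valid.
Round 2 fires R1, R6, giving stock_low, dock_ready.
Round 3 fires R7, R12, giving split_shipment, insured.
Round 4 fires R10, giving restock_request.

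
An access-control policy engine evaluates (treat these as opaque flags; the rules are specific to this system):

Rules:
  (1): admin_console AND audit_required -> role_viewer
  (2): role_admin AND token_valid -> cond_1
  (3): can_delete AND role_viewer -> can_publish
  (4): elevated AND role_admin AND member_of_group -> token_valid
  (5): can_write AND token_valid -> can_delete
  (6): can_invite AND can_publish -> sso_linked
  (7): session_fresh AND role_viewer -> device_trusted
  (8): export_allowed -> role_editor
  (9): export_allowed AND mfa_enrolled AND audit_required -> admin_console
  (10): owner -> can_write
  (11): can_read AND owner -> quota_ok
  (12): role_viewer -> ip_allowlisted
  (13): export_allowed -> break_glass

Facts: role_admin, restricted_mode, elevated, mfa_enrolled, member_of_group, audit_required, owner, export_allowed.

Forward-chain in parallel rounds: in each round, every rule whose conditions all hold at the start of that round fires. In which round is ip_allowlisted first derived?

3

Round 1: (4) [elevated AND role_admin AND member_of_group -> token_valid]; (8) [export_allowed -> role_editor]; (9) [export_allowed AND mfa_enrolled AND audit_required -> admin_console]; (10) [owner -> can_write]; (13) [export_allowed -> break_glass]. Adds token_valid, role_editor, admin_console, can_write, break_glass.
Round 2: (1) [admin_console AND audit_required -> role_viewer]; (2) [role_admin AND token_valid -> cond_1]; (5) [can_write AND token_valid -> can_delete]. Adds role_viewer, cond_1, can_delete.
Round 3: (3) [can_delete AND role_viewer -> can_publish]; (12) [role_viewer -> ip_allowlisted]. Adds can_publish, ip_allowlisted.
ip_allowlisted first appears in round 3.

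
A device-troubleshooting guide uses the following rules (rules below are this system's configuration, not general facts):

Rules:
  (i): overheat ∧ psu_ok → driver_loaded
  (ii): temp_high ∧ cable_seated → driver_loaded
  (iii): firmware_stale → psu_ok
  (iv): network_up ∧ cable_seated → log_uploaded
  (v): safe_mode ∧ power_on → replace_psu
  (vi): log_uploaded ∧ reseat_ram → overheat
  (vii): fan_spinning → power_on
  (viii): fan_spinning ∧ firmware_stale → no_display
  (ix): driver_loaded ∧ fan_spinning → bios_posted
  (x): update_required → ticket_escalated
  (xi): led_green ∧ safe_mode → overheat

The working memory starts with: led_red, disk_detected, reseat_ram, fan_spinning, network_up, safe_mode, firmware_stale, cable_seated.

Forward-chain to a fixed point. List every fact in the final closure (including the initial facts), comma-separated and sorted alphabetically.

bios_posted, cable_seated, disk_detected, driver_loaded, fan_spinning, firmware_stale, led_red, log_uploaded, network_up, no_display, overheat, power_on, psu_ok, replace_psu, reseat_ram, safe_mode

Round 1: (iii) [firmware_stale → psu_ok]; (iv) [network_up ∧ cable_seated → log_uploaded]; (vii) [fan_spinning → power_on]; (viii) [fan_spinning ∧ firmware_stale → no_display]. Adds psu_ok, log_uploaded, power_on, no_display.
Round 2: (v) [safe_mode ∧ power_on → replace_psu]; (vi) [log_uploaded ∧ reseat_ram → overheat]. Adds replace_psu, overheat.
Round 3: (i) [overheat ∧ psu_ok → driver_loaded]. Adds driver_loaded.
Round 4: (ix) [driver_loaded ∧ fan_spinning → bios_posted]. Adds bios_posted.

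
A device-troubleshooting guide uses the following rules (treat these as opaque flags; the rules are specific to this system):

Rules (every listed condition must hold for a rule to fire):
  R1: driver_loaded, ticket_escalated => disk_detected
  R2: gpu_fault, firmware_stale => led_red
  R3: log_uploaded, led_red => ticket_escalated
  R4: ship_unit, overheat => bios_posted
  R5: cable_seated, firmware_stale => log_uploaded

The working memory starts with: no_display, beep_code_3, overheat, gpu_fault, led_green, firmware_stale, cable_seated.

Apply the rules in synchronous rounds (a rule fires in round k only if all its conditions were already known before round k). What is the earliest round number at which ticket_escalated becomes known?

2

Round 1: R2 [gpu_fault, firmware_stale => led_red]; R5 [cable_seated, firmware_stale => log_uploaded]. Adds led_red, log_uploaded.
Round 2: R3 [log_uploaded, led_red => ticket_escalated]. Adds ticket_escalated.
ticket_escalated first appears in round 2.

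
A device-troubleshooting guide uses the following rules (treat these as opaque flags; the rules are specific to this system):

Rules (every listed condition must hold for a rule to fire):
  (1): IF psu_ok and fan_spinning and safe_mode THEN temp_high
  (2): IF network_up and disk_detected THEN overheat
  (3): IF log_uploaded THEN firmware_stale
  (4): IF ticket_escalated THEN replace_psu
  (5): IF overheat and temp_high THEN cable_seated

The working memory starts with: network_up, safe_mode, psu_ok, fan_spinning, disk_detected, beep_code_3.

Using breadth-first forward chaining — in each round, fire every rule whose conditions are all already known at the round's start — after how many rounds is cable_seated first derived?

2

Round 1: (1) [IF psu_ok and fan_spinning and safe_mode THEN temp_high]; (2) [IF network_up and disk_detected THEN overheat]. Adds temp_high, overheat.
Round 2: (5) [IF overheat and temp_high THEN cable_seated]. Adds cable_seated.
cable_seated first appears in round 2.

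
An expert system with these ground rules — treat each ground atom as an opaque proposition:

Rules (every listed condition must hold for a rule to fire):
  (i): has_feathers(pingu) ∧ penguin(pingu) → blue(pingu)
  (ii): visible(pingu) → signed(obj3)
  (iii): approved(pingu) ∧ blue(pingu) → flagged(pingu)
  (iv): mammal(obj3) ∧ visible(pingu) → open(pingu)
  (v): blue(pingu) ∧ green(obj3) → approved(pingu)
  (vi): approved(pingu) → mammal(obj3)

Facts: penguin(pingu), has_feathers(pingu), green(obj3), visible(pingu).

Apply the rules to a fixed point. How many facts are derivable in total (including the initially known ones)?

Round 1: (i) [has_feathers(pingu) ∧ penguin(pingu) → blue(pingu)]; (ii) [visible(pingu) → signed(obj3)]. New: blue(pingu), signed(obj3).
Round 2: (v) [blue(pingu) ∧ green(obj3) → approved(pingu)]. New: approved(pingu).
Round 3: (iii) [approved(pingu) ∧ blue(pingu) → flagged(pingu)]; (vi) [approved(pingu) → mammal(obj3)]. New: flagged(pingu), mammal(obj3).
Round 4: (iv) [mammal(obj3) ∧ visible(pingu) → open(pingu)]. New: open(pingu).
Closure: {approved(pingu), blue(pingu), flagged(pingu), green(obj3), has_feathers(pingu), mammal(obj3), open(pingu), penguin(pingu), signed(obj3), visible(pingu)} — 10 facts.

10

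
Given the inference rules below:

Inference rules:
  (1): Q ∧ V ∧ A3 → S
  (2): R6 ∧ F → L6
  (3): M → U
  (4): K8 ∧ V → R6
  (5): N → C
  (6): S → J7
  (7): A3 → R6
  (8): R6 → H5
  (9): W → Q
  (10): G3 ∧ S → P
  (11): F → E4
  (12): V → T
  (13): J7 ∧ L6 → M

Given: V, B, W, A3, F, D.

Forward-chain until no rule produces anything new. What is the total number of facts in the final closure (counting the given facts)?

16

Round 1 fires (7), (9), (11), (12), giving R6, Q, E4, T.
Round 2 fires (1), (2), (8), giving S, L6, H5.
Round 3 fires (6), giving J7.
Round 4 fires (13), giving M.
Round 5 fires (3), giving U.
Closure: {A3, B, D, E4, F, H5, J7, L6, M, Q, R6, S, T, U, V, W} — 16 facts.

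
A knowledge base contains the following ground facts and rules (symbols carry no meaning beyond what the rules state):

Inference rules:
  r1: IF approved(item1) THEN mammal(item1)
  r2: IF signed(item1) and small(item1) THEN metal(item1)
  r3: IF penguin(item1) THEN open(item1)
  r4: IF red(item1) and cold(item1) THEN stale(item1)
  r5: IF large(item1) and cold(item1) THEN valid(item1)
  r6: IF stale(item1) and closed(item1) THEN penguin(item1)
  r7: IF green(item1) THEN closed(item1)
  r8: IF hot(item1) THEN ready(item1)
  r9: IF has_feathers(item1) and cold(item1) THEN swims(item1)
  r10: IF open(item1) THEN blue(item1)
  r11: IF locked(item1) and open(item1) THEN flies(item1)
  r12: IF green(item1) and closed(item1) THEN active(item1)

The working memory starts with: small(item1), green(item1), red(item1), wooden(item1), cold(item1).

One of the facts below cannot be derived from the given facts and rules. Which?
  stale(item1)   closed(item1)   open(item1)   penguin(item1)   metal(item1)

metal(item1)

Round 1: r4 [IF red(item1) and cold(item1) THEN stale(item1)]; r7 [IF green(item1) THEN closed(item1)]. Adds stale(item1), closed(item1).
Round 2: r6 [IF stale(item1) and closed(item1) THEN penguin(item1)]; r12 [IF green(item1) and closed(item1) THEN active(item1)]. Adds penguin(item1), active(item1).
Round 3: r3 [IF penguin(item1) THEN open(item1)]. Adds open(item1).
Round 4: r10 [IF open(item1) THEN blue(item1)]. Adds blue(item1).
Derived: open(item1) (round 3), closed(item1) (round 1), penguin(item1) (round 2), stale(item1) (round 1). metal(item1) never appears in any round.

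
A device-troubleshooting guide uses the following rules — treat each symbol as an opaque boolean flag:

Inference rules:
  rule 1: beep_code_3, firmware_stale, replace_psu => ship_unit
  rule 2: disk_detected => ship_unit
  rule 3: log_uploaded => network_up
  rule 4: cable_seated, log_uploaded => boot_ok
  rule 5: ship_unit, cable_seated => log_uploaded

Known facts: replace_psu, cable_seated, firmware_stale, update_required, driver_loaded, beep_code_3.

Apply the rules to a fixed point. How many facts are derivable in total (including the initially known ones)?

[1] rule 1 [beep_code_3, firmware_stale, replace_psu => ship_unit]. ⇒ new: ship_unit.
[2] rule 5 [ship_unit, cable_seated => log_uploaded]. ⇒ new: log_uploaded.
[3] rule 3 [log_uploaded => network_up]; rule 4 [cable_seated, log_uploaded => boot_ok]. ⇒ new: network_up, boot_ok.
Closure: {beep_code_3, boot_ok, cable_seated, driver_loaded, firmware_stale, log_uploaded, network_up, replace_psu, ship_unit, update_required} — 10 facts.

10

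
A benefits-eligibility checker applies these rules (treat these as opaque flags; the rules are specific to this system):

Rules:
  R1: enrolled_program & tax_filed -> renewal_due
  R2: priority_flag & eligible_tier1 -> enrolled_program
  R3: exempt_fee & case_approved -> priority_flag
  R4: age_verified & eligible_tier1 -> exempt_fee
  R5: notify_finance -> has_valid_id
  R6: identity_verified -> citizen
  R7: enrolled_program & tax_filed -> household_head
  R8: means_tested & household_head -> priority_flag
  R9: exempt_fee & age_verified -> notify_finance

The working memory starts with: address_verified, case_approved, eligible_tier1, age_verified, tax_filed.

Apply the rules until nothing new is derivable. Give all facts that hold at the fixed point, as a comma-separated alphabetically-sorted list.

Round 1 — R4, derive exempt_fee.
Round 2 — R3, R9, derive priority_flag, notify_finance.
Round 3 — R2, R5, derive enrolled_program, has_valid_id.
Round 4 — R1, R7, derive renewal_due, household_head.

address_verified, age_verified, case_approved, eligible_tier1, enrolled_program, exempt_fee, has_valid_id, household_head, notify_finance, priority_flag, renewal_due, tax_filed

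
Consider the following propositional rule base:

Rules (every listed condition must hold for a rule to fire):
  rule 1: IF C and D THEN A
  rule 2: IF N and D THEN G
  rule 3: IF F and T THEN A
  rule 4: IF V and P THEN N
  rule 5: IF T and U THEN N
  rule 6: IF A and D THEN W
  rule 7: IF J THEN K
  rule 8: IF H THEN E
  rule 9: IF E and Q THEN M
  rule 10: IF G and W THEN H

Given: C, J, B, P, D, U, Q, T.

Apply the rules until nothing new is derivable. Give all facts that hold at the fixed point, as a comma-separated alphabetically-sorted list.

A, B, C, D, E, G, H, J, K, M, N, P, Q, T, U, W

Round 1: rule 1 [IF C and D THEN A]; rule 5 [IF T and U THEN N]; rule 7 [IF J THEN K]. Adds A, N, K.
Round 2: rule 2 [IF N and D THEN G]; rule 6 [IF A and D THEN W]. Adds G, W.
Round 3: rule 10 [IF G and W THEN H]. Adds H.
Round 4: rule 8 [IF H THEN E]. Adds E.
Round 5: rule 9 [IF E and Q THEN M]. Adds M.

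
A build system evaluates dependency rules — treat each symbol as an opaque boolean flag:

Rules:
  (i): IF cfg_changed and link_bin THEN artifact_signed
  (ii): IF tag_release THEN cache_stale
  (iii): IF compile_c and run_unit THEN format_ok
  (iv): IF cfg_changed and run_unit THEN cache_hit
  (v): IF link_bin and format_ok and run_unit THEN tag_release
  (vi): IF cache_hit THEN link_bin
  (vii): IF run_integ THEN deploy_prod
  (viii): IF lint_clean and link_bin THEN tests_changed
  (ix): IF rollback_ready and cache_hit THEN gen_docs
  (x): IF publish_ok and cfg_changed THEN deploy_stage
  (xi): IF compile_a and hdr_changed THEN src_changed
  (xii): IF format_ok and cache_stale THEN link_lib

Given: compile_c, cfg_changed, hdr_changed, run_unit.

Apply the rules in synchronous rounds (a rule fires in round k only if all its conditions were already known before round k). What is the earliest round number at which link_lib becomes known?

5

Round 1: (iii) [IF compile_c and run_unit THEN format_ok]; (iv) [IF cfg_changed and run_unit THEN cache_hit]. Adds format_ok, cache_hit.
Round 2: (vi) [IF cache_hit THEN link_bin]. Adds link_bin.
Round 3: (i) [IF cfg_changed and link_bin THEN artifact_signed]; (v) [IF link_bin and format_ok and run_unit THEN tag_release]. Adds artifact_signed, tag_release.
Round 4: (ii) [IF tag_release THEN cache_stale]. Adds cache_stale.
Round 5: (xii) [IF format_ok and cache_stale THEN link_lib]. Adds link_lib.
link_lib first appears in round 5.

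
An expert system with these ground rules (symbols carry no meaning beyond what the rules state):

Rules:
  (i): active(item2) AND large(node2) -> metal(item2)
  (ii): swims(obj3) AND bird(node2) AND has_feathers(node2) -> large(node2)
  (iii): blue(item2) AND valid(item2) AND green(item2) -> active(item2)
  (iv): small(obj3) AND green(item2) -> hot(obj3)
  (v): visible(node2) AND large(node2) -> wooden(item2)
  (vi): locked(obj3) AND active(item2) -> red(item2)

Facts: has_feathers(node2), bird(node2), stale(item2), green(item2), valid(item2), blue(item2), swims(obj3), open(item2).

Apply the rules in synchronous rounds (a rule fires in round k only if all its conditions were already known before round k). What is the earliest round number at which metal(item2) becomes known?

Round 1: (ii) [swims(obj3) AND bird(node2) AND has_feathers(node2) -> large(node2)]; (iii) [blue(item2) AND valid(item2) AND green(item2) -> active(item2)]. New: large(node2), active(item2).
Round 2: (i) [active(item2) AND large(node2) -> metal(item2)]. New: metal(item2).
metal(item2) first appears in round 2.

2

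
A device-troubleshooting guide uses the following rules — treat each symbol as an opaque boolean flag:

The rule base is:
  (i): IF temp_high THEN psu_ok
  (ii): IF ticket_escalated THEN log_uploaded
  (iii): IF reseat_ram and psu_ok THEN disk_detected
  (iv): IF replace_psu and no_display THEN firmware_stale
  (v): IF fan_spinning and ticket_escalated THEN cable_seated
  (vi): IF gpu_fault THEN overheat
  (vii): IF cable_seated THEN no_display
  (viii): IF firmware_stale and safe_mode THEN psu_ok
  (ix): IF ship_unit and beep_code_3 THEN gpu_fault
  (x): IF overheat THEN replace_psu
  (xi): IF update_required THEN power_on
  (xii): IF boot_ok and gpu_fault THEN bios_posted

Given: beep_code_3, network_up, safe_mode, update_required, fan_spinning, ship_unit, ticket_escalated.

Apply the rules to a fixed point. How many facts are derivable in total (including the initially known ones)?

16

Round 1: (ii) [IF ticket_escalated THEN log_uploaded]; (v) [IF fan_spinning and ticket_escalated THEN cable_seated]; (ix) [IF ship_unit and beep_code_3 THEN gpu_fault]; (xi) [IF update_required THEN power_on]. Adds log_uploaded, cable_seated, gpu_fault, power_on.
Round 2: (vi) [IF gpu_fault THEN overheat]; (vii) [IF cable_seated THEN no_display]. Adds overheat, no_display.
Round 3: (x) [IF overheat THEN replace_psu]. Adds replace_psu.
Round 4: (iv) [IF replace_psu and no_display THEN firmware_stale]. Adds firmware_stale.
Round 5: (viii) [IF firmware_stale and safe_mode THEN psu_ok]. Adds psu_ok.
Closure: {beep_code_3, cable_seated, fan_spinning, firmware_stale, gpu_fault, log_uploaded, network_up, no_display, overheat, power_on, psu_ok, replace_psu, safe_mode, ship_unit, ticket_escalated, update_required} — 16 facts.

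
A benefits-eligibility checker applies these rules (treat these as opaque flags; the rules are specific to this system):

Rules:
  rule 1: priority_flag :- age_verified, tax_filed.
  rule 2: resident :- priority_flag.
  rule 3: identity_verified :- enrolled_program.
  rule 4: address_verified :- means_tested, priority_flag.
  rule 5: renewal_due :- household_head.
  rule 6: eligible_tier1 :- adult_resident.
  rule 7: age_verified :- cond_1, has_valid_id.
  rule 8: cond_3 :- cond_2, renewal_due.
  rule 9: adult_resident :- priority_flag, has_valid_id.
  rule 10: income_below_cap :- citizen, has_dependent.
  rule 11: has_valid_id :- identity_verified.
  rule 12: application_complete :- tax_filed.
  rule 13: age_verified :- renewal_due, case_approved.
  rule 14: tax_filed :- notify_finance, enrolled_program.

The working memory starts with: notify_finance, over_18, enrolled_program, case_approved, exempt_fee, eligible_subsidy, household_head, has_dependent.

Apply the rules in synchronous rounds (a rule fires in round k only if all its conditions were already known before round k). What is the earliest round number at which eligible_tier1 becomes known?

5

Round 1 fires rule 3, rule 5, rule 14, giving identity_verified, renewal_due, tax_filed.
Round 2 fires rule 11, rule 12, rule 13, giving has_valid_id, application_complete, age_verified.
Round 3 fires rule 1, giving priority_flag.
Round 4 fires rule 2, rule 9, giving resident, adult_resident.
Round 5 fires rule 6, giving eligible_tier1.
eligible_tier1 first appears in round 5.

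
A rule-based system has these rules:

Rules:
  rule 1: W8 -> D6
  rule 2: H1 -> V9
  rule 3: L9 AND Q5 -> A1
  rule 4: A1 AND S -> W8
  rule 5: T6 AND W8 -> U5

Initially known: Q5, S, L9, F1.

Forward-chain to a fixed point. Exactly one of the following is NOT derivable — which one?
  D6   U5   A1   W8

U5

Round 1 fires rule 3, giving A1.
Round 2 fires rule 4, giving W8.
Round 3 fires rule 1, giving D6.
Derived: A1 (round 1), W8 (round 2), D6 (round 3). U5 never appears in any round.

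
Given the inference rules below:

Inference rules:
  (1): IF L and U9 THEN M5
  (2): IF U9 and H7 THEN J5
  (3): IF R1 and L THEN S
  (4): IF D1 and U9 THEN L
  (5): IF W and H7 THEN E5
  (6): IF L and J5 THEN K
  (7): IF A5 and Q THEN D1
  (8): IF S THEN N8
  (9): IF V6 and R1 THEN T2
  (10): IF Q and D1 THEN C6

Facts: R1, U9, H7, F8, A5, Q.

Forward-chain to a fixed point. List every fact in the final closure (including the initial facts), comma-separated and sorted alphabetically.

Round 1 fires (2), (7), giving J5, D1.
Round 2 fires (4), (10), giving L, C6.
Round 3 fires (1), (3), (6), giving M5, S, K.
Round 4 fires (8), giving N8.

A5, C6, D1, F8, H7, J5, K, L, M5, N8, Q, R1, S, U9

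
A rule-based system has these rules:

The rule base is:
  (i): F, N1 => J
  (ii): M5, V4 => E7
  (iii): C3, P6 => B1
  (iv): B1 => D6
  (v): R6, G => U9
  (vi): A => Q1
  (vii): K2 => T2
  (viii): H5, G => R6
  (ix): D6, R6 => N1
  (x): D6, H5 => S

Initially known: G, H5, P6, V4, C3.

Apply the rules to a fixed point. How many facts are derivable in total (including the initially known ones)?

11

Round 1 — (iii), (viii), derive B1, R6.
Round 2 — (iv), (v), derive D6, U9.
Round 3 — (ix), (x), derive N1, S.
Closure: {B1, C3, D6, G, H5, N1, P6, R6, S, U9, V4} — 11 facts.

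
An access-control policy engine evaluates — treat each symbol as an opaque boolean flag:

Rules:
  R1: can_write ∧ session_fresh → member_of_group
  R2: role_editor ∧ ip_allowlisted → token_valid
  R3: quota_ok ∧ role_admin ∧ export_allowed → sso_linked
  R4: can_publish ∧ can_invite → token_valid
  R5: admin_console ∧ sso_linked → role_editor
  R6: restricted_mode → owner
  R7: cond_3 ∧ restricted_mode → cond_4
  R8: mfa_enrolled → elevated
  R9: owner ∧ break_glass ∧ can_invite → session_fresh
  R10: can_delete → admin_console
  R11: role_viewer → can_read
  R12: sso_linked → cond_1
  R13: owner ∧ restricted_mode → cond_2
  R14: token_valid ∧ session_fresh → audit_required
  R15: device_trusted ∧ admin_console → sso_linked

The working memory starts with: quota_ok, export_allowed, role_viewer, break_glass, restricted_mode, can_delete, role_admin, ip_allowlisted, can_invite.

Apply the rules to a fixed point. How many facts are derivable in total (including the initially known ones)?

19

Round 1 — R3, R6, R10, R11, derive sso_linked, owner, admin_console, can_read.
Round 2 — R5, R9, R12, R13, derive role_editor, session_fresh, cond_1, cond_2.
Round 3 — R2, derive token_valid.
Round 4 — R14, derive audit_required.
Closure: {admin_console, audit_required, break_glass, can_delete, can_invite, can_read, cond_1, cond_2, export_allowed, ip_allowlisted, owner, quota_ok, restricted_mode, role_admin, role_editor, role_viewer, session_fresh, sso_linked, token_valid} — 19 facts.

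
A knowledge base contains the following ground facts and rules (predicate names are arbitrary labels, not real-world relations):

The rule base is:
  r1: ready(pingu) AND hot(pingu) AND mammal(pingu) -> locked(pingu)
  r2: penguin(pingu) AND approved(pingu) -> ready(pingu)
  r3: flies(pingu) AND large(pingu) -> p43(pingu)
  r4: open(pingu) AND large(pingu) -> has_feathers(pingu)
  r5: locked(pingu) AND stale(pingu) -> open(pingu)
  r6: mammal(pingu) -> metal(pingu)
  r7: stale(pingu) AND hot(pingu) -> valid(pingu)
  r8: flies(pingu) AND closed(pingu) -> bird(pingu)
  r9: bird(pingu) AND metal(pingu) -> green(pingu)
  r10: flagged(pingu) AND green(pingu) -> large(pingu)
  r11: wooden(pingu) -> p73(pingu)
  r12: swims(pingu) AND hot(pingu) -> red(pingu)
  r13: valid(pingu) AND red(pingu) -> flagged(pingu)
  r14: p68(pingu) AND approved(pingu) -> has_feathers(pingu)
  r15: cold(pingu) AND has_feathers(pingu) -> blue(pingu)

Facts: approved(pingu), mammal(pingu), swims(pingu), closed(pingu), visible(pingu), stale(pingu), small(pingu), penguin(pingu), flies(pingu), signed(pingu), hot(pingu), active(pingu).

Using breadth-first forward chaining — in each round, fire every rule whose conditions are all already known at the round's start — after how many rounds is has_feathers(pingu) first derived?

[1] r2 [penguin(pingu) AND approved(pingu) -> ready(pingu)]; r6 [mammal(pingu) -> metal(pingu)]; r7 [stale(pingu) AND hot(pingu) -> valid(pingu)]; r8 [flies(pingu) AND closed(pingu) -> bird(pingu)]; r12 [swims(pingu) AND hot(pingu) -> red(pingu)]. ⇒ new: ready(pingu), metal(pingu), valid(pingu), bird(pingu), red(pingu).
[2] r1 [ready(pingu) AND hot(pingu) AND mammal(pingu) -> locked(pingu)]; r9 [bird(pingu) AND metal(pingu) -> green(pingu)]; r13 [valid(pingu) AND red(pingu) -> flagged(pingu)]. ⇒ new: locked(pingu), green(pingu), flagged(pingu).
[3] r5 [locked(pingu) AND stale(pingu) -> open(pingu)]; r10 [flagged(pingu) AND green(pingu) -> large(pingu)]. ⇒ new: open(pingu), large(pingu).
[4] r3 [flies(pingu) AND large(pingu) -> p43(pingu)]; r4 [open(pingu) AND large(pingu) -> has_feathers(pingu)]. ⇒ new: p43(pingu), has_feathers(pingu).
has_feathers(pingu) first appears in round 4.

4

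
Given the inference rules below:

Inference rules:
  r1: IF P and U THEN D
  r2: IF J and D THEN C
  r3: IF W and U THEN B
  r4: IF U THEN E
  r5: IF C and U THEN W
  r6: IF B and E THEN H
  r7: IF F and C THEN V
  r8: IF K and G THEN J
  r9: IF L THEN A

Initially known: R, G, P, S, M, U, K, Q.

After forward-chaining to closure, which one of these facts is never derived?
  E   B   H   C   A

A

Round 1 fires r1, r4, r8, giving D, E, J.
Round 2 fires r2, giving C.
Round 3 fires r5, giving W.
Round 4 fires r3, giving B.
Round 5 fires r6, giving H.
Derived: H (round 5), C (round 2), B (round 4), E (round 1). A never appears in any round.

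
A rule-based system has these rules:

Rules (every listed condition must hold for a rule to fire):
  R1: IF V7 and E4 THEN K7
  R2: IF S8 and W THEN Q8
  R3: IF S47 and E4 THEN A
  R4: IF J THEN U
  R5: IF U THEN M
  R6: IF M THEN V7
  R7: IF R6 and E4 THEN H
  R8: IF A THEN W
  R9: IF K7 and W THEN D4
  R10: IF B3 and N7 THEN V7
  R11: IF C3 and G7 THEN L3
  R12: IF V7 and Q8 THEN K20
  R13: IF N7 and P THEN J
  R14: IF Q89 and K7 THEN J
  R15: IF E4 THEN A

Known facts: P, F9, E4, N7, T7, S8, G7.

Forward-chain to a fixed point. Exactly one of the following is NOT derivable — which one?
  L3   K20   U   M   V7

Round 1 fires R13, R15, giving J, A.
Round 2 fires R4, R8, giving U, W.
Round 3 fires R2, R5, giving Q8, M.
Round 4 fires R6, giving V7.
Round 5 fires R1, R12, giving K7, K20.
Round 6 fires R9, giving D4.
Derived: U (round 2), V7 (round 4), M (round 3), K20 (round 5). L3 never appears in any round.

L3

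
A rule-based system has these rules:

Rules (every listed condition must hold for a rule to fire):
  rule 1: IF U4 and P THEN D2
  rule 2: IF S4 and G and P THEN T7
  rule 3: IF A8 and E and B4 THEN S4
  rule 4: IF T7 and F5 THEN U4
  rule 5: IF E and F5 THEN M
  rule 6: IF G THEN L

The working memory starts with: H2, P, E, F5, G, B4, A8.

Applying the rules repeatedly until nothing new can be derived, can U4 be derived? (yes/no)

Round 1: rule 3 [IF A8 and E and B4 THEN S4]; rule 5 [IF E and F5 THEN M]; rule 6 [IF G THEN L]. New: S4, M, L.
Round 2: rule 2 [IF S4 and G and P THEN T7]. New: T7.
Round 3: rule 4 [IF T7 and F5 THEN U4]. New: U4.
Round 4: rule 1 [IF U4 and P THEN D2]. New: D2.
U4 appears in round 3, so it is derivable.

yes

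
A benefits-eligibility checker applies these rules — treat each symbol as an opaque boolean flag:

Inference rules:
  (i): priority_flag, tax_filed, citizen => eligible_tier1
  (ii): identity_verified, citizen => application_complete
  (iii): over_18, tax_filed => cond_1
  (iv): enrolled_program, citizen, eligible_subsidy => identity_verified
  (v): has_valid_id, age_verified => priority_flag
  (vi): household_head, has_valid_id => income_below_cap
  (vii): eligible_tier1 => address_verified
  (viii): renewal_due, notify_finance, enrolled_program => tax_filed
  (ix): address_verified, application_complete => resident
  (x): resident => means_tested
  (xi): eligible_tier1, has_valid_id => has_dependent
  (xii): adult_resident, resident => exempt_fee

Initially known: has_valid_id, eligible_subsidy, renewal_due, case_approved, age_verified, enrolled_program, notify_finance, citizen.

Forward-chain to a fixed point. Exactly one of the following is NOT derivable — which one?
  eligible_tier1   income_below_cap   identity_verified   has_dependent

[1] (iv) [enrolled_program, citizen, eligible_subsidy => identity_verified]; (v) [has_valid_id, age_verified => priority_flag]; (viii) [renewal_due, notify_finance, enrolled_program => tax_filed]. ⇒ new: identity_verified, priority_flag, tax_filed.
[2] (i) [priority_flag, tax_filed, citizen => eligible_tier1]; (ii) [identity_verified, citizen => application_complete]. ⇒ new: eligible_tier1, application_complete.
[3] (vii) [eligible_tier1 => address_verified]; (xi) [eligible_tier1, has_valid_id => has_dependent]. ⇒ new: address_verified, has_dependent.
[4] (ix) [address_verified, application_complete => resident]. ⇒ new: resident.
[5] (x) [resident => means_tested]. ⇒ new: means_tested.
Derived: identity_verified (round 1), has_dependent (round 3), eligible_tier1 (round 2). income_below_cap never appears in any round.

income_below_cap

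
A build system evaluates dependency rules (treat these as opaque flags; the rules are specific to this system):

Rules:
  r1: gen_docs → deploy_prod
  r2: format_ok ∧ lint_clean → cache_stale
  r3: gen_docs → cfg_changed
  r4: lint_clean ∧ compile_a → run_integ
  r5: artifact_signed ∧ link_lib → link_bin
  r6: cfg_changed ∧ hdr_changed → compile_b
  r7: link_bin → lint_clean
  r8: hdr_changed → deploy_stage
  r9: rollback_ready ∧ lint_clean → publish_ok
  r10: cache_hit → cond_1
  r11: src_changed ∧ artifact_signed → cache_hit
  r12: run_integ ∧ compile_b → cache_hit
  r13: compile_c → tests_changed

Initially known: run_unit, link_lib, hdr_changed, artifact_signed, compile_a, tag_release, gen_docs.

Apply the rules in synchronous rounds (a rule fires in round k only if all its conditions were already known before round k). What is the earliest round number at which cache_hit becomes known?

4

Round 1 fires r1, r3, r5, r8, giving deploy_prod, cfg_changed, link_bin, deploy_stage.
Round 2 fires r6, r7, giving compile_b, lint_clean.
Round 3 fires r4, giving run_integ.
Round 4 fires r12, giving cache_hit.
cache_hit first appears in round 4.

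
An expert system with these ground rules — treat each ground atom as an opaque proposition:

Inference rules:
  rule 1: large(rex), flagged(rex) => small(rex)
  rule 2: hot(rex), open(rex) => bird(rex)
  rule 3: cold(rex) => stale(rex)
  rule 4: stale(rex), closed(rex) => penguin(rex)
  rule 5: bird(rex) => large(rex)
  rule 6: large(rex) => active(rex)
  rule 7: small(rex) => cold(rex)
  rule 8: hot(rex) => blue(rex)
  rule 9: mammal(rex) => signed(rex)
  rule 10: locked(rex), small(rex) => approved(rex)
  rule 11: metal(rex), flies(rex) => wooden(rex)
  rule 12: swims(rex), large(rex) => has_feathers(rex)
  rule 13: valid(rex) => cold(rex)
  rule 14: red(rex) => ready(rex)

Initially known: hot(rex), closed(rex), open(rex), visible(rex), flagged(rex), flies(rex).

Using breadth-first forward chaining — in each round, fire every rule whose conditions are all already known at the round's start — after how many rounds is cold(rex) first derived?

Round 1: rule 2 [hot(rex), open(rex) => bird(rex)]; rule 8 [hot(rex) => blue(rex)]. New: bird(rex), blue(rex).
Round 2: rule 5 [bird(rex) => large(rex)]. New: large(rex).
Round 3: rule 1 [large(rex), flagged(rex) => small(rex)]; rule 6 [large(rex) => active(rex)]. New: small(rex), active(rex).
Round 4: rule 7 [small(rex) => cold(rex)]. New: cold(rex).
cold(rex) first appears in round 4.

4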